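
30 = 30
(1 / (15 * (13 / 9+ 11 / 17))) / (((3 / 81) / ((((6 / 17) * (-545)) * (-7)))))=185409 / 160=1158.81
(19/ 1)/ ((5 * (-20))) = -19/ 100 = -0.19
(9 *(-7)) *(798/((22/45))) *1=-1131165/11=-102833.18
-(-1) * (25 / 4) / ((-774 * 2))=-25 / 6192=-0.00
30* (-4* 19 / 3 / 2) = -380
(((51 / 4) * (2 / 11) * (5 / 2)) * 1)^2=33.59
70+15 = 85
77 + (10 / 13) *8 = 1081 / 13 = 83.15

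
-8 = -8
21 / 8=2.62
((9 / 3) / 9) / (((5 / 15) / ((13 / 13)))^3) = 9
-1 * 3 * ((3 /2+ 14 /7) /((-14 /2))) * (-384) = -576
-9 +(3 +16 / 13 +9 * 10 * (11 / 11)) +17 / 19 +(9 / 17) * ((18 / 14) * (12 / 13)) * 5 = 89.27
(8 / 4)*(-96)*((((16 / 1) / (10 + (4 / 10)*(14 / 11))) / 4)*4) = -84480 / 289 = -292.32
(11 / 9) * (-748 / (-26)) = 4114 / 117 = 35.16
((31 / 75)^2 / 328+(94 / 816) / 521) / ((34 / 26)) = 0.00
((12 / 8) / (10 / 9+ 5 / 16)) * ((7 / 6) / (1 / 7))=1764 / 205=8.60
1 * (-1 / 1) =-1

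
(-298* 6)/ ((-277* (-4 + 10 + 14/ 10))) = 8940/ 10249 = 0.87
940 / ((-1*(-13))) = 940 / 13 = 72.31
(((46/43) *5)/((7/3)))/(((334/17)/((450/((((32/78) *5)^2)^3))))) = 37147377884877/52708769792000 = 0.70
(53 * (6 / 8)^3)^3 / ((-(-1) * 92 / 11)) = 32233805901 / 24117248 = 1336.55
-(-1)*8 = 8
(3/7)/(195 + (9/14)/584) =1168/531443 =0.00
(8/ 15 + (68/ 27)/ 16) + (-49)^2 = 1296913/ 540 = 2401.69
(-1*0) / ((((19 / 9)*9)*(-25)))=0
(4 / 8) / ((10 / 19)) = 0.95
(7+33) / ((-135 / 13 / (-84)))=2912 / 9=323.56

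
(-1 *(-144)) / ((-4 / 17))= -612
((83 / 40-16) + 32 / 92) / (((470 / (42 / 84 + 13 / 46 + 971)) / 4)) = -112.29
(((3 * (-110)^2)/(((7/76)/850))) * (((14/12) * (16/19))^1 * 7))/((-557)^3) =-2303840000/172808693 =-13.33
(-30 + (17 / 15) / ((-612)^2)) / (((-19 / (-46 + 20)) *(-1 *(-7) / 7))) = -128887187 / 3139560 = -41.05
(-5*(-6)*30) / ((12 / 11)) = 825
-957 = -957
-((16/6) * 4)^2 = -1024/9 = -113.78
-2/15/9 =-2/135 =-0.01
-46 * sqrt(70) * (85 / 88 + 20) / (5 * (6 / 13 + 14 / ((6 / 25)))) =-330993 * sqrt(70) / 100892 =-27.45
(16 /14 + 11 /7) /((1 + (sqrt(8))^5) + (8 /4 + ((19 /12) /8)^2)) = -4904487936 /19476480126089 + 206561083392 * sqrt(2) /19476480126089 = 0.01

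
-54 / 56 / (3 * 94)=-0.00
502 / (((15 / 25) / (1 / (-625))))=-502 / 375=-1.34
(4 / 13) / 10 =2 / 65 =0.03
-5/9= -0.56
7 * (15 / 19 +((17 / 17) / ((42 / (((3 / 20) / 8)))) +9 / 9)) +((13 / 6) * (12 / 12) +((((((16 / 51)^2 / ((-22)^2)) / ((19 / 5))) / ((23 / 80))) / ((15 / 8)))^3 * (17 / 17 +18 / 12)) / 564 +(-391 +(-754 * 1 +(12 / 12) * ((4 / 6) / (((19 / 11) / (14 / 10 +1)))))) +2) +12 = -1115.38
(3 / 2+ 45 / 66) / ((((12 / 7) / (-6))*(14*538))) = -3 / 2959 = -0.00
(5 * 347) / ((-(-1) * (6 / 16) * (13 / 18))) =83280 / 13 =6406.15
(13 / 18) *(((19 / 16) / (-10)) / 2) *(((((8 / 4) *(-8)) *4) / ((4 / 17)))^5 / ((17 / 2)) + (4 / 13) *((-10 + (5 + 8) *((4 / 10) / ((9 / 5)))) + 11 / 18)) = 21631794675959 / 2880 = 7511039818.04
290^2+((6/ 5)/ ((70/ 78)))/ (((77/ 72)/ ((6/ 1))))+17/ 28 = 4533427077/ 53900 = 84108.11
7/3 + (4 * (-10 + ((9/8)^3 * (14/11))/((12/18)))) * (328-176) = -2336395/528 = -4424.99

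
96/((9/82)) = 2624/3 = 874.67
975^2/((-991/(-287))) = 272829375/991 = 275307.14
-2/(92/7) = -7/46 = -0.15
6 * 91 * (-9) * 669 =-3287466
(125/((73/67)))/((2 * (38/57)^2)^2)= 145.20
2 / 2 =1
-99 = -99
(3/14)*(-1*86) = -129/7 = -18.43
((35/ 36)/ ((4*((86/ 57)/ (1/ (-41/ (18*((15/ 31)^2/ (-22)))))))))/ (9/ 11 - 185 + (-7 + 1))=-448875/ 113419403392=-0.00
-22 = -22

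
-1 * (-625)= 625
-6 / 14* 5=-15 / 7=-2.14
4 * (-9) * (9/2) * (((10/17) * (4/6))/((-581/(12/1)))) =12960/9877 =1.31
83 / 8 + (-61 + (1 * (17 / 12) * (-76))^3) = -269597071 / 216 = -1248134.59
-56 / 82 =-28 / 41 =-0.68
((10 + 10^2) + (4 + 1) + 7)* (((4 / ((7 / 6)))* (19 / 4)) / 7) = 13908 / 49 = 283.84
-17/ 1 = -17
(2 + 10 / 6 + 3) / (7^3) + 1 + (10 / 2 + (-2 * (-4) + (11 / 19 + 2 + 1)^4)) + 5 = 24551948195 / 134100309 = 183.09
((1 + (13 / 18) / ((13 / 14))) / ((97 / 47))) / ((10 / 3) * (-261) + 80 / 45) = -376 / 378979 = -0.00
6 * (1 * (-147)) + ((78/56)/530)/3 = -13088867/14840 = -882.00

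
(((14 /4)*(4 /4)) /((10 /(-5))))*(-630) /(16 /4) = 2205 /8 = 275.62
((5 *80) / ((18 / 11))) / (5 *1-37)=-275 / 36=-7.64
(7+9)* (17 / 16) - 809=-792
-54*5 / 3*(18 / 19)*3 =-4860 / 19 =-255.79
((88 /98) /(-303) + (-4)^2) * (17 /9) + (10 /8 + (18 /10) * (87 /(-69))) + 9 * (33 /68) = 17536415453 /522465930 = 33.56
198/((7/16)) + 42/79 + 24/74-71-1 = 7804386/20461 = 381.43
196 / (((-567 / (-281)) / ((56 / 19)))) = 440608 / 1539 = 286.29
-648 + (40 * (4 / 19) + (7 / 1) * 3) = -11753 / 19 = -618.58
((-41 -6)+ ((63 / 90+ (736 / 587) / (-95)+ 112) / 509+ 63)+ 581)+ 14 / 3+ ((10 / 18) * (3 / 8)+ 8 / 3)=604.76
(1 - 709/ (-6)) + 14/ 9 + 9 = 2335/ 18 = 129.72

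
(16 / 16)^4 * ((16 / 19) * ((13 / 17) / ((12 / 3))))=52 / 323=0.16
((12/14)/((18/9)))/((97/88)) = 264/679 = 0.39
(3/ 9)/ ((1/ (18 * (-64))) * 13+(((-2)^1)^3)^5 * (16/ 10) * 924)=-0.00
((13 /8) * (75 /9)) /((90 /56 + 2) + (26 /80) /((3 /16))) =11375 /4486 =2.54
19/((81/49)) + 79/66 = 22615/1782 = 12.69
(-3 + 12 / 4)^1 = 0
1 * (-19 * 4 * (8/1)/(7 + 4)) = -608/11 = -55.27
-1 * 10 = -10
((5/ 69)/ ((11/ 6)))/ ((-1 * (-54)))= 5/ 6831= 0.00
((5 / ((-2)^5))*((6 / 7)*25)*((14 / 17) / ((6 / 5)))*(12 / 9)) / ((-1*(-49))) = -625 / 9996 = -0.06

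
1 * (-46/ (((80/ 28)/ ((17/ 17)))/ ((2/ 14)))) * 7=-161/ 10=-16.10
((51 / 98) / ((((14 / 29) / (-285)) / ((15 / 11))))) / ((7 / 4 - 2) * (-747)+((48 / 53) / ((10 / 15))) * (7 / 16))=-12411275 / 5550083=-2.24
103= 103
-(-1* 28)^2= -784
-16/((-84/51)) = 9.71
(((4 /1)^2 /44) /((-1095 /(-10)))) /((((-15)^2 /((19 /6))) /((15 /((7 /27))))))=76 /28105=0.00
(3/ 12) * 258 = 129/ 2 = 64.50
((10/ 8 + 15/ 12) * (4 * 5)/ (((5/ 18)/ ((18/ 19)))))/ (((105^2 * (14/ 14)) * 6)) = 12/ 4655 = 0.00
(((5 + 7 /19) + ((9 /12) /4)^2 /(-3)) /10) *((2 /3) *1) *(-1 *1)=-1737 /4864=-0.36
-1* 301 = -301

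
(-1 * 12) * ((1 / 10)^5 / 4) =-3 / 100000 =-0.00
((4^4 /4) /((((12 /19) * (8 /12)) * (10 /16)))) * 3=3648 /5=729.60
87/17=5.12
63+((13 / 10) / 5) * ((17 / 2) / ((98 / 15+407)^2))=9696258657 / 153908836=63.00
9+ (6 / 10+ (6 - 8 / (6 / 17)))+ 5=-31 / 15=-2.07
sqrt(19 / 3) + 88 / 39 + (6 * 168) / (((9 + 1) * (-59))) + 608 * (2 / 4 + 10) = sqrt(57) / 3 + 73454224 / 11505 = 6387.06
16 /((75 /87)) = 464 /25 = 18.56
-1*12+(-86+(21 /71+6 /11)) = -97.16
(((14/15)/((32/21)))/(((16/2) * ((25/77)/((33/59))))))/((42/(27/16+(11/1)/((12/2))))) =0.01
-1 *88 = -88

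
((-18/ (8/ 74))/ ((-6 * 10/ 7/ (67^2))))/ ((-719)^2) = 3487953/ 20678440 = 0.17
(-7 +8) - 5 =-4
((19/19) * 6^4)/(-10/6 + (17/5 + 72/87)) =281880/557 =506.07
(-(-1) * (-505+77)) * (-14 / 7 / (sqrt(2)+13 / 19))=-211432 / 553+309016 * sqrt(2) / 553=407.93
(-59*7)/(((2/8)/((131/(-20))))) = 54103/5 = 10820.60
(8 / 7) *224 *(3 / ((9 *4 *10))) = 2.13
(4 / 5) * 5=4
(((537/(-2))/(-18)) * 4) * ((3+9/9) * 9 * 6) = 12888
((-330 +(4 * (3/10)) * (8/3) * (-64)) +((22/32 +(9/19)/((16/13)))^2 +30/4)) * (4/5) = -60780851/144400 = -420.92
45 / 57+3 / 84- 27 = -13925 / 532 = -26.17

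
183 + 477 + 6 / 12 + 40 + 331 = 2063 / 2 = 1031.50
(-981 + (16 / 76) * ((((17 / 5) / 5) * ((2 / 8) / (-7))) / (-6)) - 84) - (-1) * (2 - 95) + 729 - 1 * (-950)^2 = -18013433533 / 19950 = -902929.00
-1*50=-50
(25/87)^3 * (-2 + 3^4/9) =109375/658503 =0.17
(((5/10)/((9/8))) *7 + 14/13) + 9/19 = 10363/2223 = 4.66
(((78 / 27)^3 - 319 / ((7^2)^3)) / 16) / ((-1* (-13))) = 2067566273 / 17839353168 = 0.12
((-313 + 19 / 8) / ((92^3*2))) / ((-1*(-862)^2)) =2485 / 9257591140352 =0.00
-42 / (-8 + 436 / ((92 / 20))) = -483 / 998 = -0.48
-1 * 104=-104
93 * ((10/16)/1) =465/8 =58.12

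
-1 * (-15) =15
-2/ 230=-1/ 115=-0.01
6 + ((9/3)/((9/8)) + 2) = 32/3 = 10.67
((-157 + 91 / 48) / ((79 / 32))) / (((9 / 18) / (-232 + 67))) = 1637900 / 79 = 20732.91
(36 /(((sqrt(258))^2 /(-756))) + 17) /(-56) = 3805 /2408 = 1.58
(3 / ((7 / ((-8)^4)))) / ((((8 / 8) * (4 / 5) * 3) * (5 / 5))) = 5120 / 7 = 731.43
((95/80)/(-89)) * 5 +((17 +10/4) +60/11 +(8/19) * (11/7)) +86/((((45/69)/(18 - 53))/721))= -20797473180739/6249936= -3327629.78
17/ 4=4.25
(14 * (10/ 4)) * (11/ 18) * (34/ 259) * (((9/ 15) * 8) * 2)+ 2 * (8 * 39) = 72256/ 111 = 650.95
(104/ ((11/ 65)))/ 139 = 6760/ 1529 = 4.42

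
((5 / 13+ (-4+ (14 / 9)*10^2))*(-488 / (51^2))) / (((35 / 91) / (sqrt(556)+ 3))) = -17350352*sqrt(139) / 117045-8675176 / 39015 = -1970.04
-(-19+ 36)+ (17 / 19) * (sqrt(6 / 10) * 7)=-17+ 119 * sqrt(15) / 95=-12.15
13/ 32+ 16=525/ 32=16.41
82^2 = 6724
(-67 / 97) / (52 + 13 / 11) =-737 / 56745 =-0.01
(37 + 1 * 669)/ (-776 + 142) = -353/ 317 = -1.11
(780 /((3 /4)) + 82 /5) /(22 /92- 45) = -242972 /10295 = -23.60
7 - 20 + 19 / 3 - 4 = -32 / 3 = -10.67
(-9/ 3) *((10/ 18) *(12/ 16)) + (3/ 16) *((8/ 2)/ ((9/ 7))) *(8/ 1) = 41/ 12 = 3.42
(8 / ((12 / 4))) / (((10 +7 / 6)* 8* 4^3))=1 / 2144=0.00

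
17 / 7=2.43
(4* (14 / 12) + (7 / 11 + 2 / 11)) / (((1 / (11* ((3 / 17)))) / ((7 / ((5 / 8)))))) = 10136 / 85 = 119.25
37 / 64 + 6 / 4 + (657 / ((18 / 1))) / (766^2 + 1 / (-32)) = 2.08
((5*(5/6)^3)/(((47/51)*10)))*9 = 2125/752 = 2.83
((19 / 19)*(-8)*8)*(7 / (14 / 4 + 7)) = -128 / 3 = -42.67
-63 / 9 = -7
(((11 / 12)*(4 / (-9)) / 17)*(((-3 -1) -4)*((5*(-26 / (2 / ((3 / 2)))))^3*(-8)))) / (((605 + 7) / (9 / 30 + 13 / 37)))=145606175 / 96237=1513.00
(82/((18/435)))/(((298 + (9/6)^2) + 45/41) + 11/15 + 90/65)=63373700/9704827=6.53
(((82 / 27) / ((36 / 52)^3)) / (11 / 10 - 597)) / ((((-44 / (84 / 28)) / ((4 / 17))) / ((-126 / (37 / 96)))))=-807089920 / 10018968003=-0.08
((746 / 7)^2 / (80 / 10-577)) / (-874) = 0.02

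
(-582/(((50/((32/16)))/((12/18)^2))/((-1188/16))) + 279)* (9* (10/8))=235629/20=11781.45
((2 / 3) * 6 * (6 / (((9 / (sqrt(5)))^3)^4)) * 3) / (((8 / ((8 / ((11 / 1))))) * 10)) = 12500 / 345191655699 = 0.00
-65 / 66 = -0.98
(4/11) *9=36/11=3.27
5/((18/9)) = 5/2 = 2.50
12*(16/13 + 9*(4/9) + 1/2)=894/13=68.77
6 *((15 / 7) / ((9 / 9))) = 90 / 7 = 12.86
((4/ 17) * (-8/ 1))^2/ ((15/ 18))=6144/ 1445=4.25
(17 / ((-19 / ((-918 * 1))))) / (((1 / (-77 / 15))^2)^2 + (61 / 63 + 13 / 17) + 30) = 83935548750438 / 3242934849317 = 25.88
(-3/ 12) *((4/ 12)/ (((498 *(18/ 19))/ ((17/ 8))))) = -323/ 860544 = -0.00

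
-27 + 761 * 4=3017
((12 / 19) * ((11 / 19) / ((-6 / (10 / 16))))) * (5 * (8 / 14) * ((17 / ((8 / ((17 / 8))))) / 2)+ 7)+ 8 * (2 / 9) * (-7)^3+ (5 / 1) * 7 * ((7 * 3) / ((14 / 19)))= 1127208277 / 2911104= 387.21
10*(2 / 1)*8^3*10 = 102400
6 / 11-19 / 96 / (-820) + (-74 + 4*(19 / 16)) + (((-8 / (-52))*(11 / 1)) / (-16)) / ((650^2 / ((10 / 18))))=-9802865337869 / 142681968000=-68.70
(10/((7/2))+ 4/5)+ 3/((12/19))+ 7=2157/140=15.41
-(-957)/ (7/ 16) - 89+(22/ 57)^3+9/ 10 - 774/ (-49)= 191941279843/ 90744570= 2115.18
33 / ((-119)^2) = 33 / 14161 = 0.00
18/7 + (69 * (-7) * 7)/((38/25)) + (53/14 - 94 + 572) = -231418/133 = -1739.98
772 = 772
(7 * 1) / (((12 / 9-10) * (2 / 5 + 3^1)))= -105 / 442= -0.24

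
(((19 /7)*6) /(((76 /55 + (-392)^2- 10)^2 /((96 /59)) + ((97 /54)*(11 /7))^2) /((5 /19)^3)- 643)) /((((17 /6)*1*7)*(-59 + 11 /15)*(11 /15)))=-811923750000 /33639758190179362338314663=-0.00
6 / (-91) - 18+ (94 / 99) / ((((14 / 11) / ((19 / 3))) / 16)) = 141356 / 2457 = 57.53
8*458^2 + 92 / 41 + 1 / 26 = 1788869825 / 1066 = 1678114.28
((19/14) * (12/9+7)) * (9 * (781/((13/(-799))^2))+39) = 355246738250/1183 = 300293100.80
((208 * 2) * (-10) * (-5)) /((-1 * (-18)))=10400 /9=1155.56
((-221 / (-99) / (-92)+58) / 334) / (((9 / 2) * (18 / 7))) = 3696301 / 246407832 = 0.02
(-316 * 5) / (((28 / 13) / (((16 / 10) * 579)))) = -4757064 / 7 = -679580.57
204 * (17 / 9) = 1156 / 3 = 385.33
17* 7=119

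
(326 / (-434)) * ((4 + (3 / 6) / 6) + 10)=-27547 / 2604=-10.58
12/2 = 6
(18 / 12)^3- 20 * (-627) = 100347 / 8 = 12543.38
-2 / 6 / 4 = -0.08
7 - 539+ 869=337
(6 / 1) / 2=3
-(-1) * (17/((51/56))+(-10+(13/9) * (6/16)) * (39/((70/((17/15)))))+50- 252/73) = 36327409/613200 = 59.24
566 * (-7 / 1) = -3962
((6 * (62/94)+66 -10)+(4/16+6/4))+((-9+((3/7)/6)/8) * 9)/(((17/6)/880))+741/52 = -25056.73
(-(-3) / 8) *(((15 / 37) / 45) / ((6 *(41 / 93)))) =31 / 24272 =0.00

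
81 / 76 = 1.07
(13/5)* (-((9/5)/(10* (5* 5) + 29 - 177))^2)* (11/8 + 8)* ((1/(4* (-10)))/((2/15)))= 1053/739840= 0.00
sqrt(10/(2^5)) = sqrt(5)/4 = 0.56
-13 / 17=-0.76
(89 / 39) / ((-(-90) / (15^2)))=445 / 78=5.71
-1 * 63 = -63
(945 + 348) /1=1293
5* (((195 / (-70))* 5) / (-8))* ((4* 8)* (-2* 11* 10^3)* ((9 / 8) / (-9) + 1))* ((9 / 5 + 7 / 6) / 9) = -15908750 / 9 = -1767638.89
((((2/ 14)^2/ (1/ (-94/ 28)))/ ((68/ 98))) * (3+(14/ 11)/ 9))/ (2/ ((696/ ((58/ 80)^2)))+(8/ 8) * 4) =-23387200/ 301707483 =-0.08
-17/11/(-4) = 17/44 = 0.39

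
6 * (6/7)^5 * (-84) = -559872/2401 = -233.18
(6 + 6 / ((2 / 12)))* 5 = 210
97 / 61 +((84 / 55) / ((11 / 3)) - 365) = -13396268 / 36905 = -362.99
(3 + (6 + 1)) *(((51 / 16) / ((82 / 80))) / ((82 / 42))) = 26775 / 1681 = 15.93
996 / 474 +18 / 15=3.30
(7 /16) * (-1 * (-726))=2541 /8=317.62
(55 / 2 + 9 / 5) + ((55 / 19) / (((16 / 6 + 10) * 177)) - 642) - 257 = -92618564 / 106495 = -869.70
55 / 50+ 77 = 781 / 10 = 78.10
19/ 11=1.73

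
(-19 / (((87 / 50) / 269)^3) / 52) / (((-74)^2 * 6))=-5778704234375 / 140632534692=-41.09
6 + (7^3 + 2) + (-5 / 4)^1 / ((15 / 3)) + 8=1435 / 4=358.75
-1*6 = -6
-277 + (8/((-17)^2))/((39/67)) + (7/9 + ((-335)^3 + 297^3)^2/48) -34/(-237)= 28915696783570420561/10684908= 2706218601374.05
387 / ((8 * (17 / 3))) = 1161 / 136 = 8.54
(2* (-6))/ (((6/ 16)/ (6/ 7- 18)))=3840/ 7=548.57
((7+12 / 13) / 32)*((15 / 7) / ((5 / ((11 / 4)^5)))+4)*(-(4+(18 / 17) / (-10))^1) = -3489929945 / 50692096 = -68.85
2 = 2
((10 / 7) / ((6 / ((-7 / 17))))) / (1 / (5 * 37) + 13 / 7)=-6475 / 123012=-0.05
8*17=136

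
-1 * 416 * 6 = -2496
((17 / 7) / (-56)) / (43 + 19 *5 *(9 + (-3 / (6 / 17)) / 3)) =-51 / 739508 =-0.00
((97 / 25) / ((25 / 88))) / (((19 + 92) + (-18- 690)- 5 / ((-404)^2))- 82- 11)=-126655616 / 6398809375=-0.02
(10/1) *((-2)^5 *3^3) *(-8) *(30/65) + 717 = 424041/13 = 32618.54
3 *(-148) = -444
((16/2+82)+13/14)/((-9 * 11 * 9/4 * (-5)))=2546/31185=0.08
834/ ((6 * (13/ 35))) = 4865/ 13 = 374.23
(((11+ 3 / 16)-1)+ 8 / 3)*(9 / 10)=1851 / 160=11.57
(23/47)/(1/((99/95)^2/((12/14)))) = 525987/848350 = 0.62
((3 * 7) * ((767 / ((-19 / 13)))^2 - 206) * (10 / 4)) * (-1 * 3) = -31294139625 / 722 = -43343683.69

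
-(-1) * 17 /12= 17 /12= 1.42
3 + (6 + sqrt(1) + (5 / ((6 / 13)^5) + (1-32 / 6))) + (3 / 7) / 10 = 66530179 / 272160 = 244.45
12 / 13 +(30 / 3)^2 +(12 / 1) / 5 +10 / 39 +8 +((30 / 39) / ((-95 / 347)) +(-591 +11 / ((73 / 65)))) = -127777324 / 270465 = -472.44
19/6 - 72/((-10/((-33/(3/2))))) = -4657/30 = -155.23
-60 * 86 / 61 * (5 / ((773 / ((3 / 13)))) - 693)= 35933940720 / 612989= 58620.86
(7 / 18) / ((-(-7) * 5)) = 1 / 90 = 0.01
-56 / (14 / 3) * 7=-84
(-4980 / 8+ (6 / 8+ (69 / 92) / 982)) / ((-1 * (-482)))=-2442231 / 1893296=-1.29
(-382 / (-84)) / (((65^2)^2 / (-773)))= -147643 / 749726250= -0.00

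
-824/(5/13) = -10712/5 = -2142.40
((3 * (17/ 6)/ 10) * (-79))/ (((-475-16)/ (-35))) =-9401/ 1964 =-4.79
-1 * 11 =-11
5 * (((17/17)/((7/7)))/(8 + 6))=5/14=0.36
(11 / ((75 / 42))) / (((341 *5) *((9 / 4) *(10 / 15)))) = 28 / 11625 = 0.00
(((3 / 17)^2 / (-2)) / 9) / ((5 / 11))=-11 / 2890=-0.00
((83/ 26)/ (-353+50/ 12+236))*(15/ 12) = -1245/ 35204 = -0.04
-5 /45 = -1 /9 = -0.11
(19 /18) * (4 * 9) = 38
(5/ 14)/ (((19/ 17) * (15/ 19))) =17/ 42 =0.40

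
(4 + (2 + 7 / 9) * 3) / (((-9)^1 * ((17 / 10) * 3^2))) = -370 / 4131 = -0.09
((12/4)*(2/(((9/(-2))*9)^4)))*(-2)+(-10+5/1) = -71744599/14348907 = -5.00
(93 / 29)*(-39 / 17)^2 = 141453 / 8381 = 16.88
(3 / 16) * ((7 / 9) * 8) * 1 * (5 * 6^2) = 210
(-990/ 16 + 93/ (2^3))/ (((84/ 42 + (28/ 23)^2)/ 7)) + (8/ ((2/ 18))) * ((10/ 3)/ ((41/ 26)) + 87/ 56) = 114918061/ 704872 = 163.03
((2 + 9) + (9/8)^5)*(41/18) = 29.16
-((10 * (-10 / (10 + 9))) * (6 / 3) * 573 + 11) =114391 / 19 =6020.58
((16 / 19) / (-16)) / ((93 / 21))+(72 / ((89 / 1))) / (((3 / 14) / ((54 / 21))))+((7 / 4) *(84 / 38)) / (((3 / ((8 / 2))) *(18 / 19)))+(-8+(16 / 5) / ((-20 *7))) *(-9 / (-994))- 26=-448590913202 / 41033848275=-10.93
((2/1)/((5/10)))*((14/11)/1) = 56/11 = 5.09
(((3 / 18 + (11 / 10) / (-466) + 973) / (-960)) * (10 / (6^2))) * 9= -13604837 / 5368320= -2.53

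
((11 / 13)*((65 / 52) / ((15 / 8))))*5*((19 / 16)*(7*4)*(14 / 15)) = 10241 / 117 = 87.53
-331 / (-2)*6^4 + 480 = 214968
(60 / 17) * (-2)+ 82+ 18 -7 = 1461 / 17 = 85.94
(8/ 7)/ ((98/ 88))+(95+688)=268921/ 343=784.03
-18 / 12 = -3 / 2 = -1.50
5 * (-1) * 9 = -45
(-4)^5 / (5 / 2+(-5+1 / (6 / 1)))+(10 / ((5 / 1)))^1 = 3086 / 7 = 440.86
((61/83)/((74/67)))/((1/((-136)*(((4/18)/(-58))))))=277916/801531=0.35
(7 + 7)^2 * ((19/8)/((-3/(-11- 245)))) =119168/3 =39722.67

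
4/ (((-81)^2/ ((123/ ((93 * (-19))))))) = -164/ 3864429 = -0.00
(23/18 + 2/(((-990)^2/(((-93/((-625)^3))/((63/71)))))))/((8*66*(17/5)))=802592468262269/1127593564453125000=0.00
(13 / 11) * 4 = 52 / 11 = 4.73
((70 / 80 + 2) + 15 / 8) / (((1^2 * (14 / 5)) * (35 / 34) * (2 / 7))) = 323 / 56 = 5.77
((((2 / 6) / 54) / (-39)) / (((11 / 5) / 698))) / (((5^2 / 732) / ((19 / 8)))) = -404491 / 115830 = -3.49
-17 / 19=-0.89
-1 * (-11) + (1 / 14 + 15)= 365 / 14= 26.07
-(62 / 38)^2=-961 / 361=-2.66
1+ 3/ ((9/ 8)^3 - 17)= 6439/ 7975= 0.81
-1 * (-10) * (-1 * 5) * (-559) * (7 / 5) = 39130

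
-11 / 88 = -1 / 8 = -0.12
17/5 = 3.40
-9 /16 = -0.56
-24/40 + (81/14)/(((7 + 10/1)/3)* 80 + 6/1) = -56661/96460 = -0.59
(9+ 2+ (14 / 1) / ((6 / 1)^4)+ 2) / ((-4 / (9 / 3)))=-8431 / 864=-9.76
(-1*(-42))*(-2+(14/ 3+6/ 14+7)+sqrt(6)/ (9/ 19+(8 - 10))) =424 - 798*sqrt(6)/ 29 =356.60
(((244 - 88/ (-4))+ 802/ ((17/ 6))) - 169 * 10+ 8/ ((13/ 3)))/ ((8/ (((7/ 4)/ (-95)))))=88109/ 33592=2.62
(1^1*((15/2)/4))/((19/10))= 75/76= 0.99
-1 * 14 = -14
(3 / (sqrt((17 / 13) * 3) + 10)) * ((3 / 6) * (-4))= -780 / 1249 + 6 * sqrt(663) / 1249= -0.50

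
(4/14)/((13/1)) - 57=-5185/91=-56.98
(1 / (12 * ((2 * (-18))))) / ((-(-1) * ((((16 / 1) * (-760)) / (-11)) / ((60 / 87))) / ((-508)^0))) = -11 / 7617024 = -0.00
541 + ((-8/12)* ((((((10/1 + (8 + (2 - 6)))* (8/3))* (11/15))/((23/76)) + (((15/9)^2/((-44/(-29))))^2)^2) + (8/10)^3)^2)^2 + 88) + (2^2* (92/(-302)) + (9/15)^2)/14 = -411780926083452080511684148621760135743023629457986230001562795751/5659037570789297384318666883098206856110669824000000000000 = -72765186.82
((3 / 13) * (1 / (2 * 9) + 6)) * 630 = 11445 / 13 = 880.38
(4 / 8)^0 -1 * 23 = -22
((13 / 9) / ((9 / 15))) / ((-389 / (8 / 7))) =-520 / 73521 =-0.01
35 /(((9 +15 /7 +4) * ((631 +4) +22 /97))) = 23765 /6531402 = 0.00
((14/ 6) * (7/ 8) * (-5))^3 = -14706125/ 13824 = -1063.81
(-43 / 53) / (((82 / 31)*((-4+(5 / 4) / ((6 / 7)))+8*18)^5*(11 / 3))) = -15921266688 / 10780807825933544678125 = -0.00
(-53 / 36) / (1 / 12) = -53 / 3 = -17.67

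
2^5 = 32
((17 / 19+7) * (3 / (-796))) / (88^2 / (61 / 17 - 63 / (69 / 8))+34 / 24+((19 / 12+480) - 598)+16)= 326925 / 23984781062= 0.00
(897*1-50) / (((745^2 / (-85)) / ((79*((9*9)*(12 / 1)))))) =-1105670412 / 111005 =-9960.55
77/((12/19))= 1463/12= 121.92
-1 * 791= -791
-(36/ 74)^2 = -324/ 1369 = -0.24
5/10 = 1/2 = 0.50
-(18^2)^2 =-104976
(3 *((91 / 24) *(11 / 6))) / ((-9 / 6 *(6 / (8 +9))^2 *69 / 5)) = -1446445 / 178848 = -8.09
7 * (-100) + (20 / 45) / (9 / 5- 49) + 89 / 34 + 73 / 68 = -25142659 / 36108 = -696.32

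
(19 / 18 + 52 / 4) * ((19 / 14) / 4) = 4807 / 1008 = 4.77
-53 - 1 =-54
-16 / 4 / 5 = -4 / 5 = -0.80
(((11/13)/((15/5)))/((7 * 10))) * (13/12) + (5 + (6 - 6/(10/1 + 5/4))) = 26387/2520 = 10.47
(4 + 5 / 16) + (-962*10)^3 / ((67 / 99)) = -1410198970747377 / 1072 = -1315484114503.15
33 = 33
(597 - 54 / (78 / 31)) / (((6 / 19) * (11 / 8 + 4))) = 4408 / 13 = 339.08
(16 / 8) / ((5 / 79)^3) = 986078 / 125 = 7888.62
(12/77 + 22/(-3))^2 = 2748964/53361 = 51.52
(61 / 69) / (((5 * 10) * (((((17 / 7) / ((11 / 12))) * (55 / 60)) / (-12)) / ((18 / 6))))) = -2562 / 9775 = -0.26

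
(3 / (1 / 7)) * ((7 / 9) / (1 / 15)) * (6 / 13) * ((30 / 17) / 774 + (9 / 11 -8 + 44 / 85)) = -78745352 / 104533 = -753.31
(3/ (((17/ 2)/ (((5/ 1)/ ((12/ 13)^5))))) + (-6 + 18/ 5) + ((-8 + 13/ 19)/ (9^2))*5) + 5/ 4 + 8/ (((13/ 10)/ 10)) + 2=18740484673/ 290234880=64.57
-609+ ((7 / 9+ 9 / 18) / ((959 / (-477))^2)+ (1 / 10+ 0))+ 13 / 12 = -33522402499 / 55180860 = -607.50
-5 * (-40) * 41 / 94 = 4100 / 47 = 87.23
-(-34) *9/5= 306/5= 61.20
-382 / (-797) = 382 / 797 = 0.48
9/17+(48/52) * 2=525/221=2.38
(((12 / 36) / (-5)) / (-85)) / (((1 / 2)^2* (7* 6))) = 2 / 26775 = 0.00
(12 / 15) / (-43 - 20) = -4 / 315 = -0.01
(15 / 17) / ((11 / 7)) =105 / 187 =0.56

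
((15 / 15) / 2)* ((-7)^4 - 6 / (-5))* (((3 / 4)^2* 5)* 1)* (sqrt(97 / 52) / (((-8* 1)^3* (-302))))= 108099* sqrt(1261) / 128647168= 0.03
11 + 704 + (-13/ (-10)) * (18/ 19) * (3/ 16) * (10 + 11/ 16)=918359/ 1280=717.47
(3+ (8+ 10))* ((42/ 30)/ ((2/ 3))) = 441/ 10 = 44.10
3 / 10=0.30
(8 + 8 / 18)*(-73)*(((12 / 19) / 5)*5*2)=-2336 / 3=-778.67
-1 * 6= -6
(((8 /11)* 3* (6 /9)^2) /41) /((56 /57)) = 76 /3157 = 0.02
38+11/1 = 49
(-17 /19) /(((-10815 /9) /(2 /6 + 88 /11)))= 85 /13699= 0.01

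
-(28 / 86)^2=-196 / 1849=-0.11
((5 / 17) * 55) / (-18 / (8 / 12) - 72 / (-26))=-715 / 1071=-0.67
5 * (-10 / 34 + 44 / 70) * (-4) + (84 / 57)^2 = -4.52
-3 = -3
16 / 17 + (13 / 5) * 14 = 3174 / 85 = 37.34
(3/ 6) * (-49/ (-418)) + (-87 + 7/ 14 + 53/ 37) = -85.01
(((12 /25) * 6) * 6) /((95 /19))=432 /125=3.46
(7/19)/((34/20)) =70/323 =0.22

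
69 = 69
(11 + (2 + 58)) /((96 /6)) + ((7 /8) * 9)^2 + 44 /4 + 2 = 5085 /64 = 79.45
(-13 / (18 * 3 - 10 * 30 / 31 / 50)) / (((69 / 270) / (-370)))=1118325 / 3197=349.80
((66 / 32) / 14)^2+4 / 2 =101441 / 50176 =2.02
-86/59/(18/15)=-215/177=-1.21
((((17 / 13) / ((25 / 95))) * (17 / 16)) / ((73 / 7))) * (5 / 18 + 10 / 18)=38437 / 91104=0.42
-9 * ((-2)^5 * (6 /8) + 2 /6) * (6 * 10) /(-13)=-12780 /13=-983.08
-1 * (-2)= 2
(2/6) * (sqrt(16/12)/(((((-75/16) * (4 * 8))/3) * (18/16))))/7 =-8 * sqrt(3)/14175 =-0.00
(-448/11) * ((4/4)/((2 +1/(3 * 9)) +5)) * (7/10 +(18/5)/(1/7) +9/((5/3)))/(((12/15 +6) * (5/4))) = -1893024/88825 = -21.31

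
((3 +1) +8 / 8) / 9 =5 / 9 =0.56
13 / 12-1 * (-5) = 73 / 12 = 6.08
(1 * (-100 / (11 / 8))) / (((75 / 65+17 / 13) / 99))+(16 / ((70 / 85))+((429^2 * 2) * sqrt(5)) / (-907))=-20339 / 7-368082 * sqrt(5) / 907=-3813.02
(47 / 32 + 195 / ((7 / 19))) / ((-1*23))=-118889 / 5152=-23.08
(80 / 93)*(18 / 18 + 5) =160 / 31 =5.16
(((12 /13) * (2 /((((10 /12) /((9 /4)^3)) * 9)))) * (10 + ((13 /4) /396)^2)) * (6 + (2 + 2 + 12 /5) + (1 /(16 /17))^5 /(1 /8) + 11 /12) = 324898620375279 /479828377600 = 677.11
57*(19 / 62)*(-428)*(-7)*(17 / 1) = 27579678 / 31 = 889667.03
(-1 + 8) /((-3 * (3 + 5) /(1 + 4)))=-35 /24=-1.46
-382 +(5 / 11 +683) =3316 / 11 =301.45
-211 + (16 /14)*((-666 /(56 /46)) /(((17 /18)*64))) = -1475035 /6664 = -221.34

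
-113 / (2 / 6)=-339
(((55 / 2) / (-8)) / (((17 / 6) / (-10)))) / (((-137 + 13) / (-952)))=5775 / 62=93.15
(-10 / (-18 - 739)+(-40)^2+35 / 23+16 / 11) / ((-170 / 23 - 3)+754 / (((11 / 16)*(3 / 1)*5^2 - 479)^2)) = -14359267441086071 / 93046310744409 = -154.32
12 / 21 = 4 / 7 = 0.57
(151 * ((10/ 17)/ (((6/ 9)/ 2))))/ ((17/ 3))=13590/ 289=47.02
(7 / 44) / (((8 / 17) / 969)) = 115311 / 352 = 327.59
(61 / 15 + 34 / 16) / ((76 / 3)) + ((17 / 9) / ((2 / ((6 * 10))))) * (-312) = -53746457 / 3040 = -17679.76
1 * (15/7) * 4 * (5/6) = 50/7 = 7.14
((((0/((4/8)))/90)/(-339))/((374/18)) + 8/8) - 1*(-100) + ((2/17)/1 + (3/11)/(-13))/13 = 3192138/31603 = 101.01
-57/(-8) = 57/8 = 7.12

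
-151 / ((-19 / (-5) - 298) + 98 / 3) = 2265 / 3923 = 0.58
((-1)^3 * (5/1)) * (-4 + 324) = -1600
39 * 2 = 78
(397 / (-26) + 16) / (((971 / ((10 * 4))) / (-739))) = -280820 / 12623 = -22.25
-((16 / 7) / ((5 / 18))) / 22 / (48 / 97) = -0.76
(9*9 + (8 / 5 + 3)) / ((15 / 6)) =856 / 25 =34.24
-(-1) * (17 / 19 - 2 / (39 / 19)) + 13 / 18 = 2857 / 4446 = 0.64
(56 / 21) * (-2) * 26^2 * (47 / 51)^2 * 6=-47785088 / 2601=-18371.81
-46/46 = -1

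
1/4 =0.25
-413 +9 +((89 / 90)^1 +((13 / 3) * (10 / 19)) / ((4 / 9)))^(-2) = -11062521731 / 27384289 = -403.97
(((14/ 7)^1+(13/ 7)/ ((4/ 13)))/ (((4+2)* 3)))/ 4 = 25/ 224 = 0.11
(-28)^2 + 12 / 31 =24316 / 31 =784.39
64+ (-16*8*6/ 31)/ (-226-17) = 160960/ 2511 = 64.10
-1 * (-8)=8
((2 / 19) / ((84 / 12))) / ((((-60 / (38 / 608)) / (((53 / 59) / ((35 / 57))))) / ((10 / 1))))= -53 / 231280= -0.00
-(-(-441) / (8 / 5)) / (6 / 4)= -735 / 4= -183.75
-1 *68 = -68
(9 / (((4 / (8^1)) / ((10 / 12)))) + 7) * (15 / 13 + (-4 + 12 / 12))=-528 / 13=-40.62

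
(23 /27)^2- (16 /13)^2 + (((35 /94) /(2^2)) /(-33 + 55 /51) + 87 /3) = 2127295835783 /75414781728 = 28.21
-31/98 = -0.32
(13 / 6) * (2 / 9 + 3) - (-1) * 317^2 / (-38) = -1353020 / 513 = -2637.47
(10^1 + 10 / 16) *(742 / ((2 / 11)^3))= 41973085 / 32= 1311658.91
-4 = -4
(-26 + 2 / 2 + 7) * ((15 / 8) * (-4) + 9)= -27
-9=-9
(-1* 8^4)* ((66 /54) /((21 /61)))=-2748416 /189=-14541.88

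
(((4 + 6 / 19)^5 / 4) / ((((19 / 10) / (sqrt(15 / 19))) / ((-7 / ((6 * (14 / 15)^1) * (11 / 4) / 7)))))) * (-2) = 648794725600 * sqrt(285) / 9832589129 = 1113.94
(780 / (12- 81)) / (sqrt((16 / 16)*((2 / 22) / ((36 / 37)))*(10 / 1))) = -156*sqrt(4070) / 851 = -11.69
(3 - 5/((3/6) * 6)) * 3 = 4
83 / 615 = 0.13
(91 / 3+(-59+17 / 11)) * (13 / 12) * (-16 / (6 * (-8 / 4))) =-39.18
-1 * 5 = -5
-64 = -64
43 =43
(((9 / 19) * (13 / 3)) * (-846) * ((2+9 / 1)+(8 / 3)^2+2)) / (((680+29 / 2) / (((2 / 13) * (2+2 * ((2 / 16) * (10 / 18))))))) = -1310078 / 79173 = -16.55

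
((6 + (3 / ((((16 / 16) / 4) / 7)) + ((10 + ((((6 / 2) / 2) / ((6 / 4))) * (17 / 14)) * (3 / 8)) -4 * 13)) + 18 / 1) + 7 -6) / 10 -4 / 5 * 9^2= -58.05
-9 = -9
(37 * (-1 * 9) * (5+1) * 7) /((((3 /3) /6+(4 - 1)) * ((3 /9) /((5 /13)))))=-1258740 /247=-5096.11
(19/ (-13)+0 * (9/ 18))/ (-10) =19/ 130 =0.15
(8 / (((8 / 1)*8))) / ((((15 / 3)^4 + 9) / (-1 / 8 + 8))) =63 / 40576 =0.00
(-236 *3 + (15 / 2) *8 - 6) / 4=-327 / 2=-163.50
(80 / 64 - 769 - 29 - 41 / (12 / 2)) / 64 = -9643 / 768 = -12.56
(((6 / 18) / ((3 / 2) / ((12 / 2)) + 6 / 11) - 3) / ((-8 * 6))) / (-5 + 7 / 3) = -271 / 13440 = -0.02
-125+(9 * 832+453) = 7816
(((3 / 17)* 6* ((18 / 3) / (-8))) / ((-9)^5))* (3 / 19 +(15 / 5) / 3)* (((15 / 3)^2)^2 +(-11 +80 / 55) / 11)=75520 / 7770411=0.01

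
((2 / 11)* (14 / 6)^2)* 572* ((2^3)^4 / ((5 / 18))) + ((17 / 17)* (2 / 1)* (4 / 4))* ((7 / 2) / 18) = 751435811 / 90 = 8349286.79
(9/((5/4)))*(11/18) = 4.40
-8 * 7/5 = -56/5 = -11.20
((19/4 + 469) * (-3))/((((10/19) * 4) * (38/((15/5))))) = -3411/64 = -53.30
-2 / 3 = -0.67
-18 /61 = -0.30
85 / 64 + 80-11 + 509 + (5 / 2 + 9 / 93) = 1154539 / 1984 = 581.92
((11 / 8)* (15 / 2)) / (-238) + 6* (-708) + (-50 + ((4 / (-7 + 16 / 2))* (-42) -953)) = -20635717 / 3808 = -5419.04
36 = 36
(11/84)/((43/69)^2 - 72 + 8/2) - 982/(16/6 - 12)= 948296997/9013172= 105.21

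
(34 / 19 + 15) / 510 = 319 / 9690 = 0.03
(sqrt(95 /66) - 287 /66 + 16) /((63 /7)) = sqrt(6270) /594 + 769 /594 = 1.43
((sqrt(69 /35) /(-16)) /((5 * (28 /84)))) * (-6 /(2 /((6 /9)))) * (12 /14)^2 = 27 * sqrt(2415) /17150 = 0.08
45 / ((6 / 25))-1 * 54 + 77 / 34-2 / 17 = 2306 / 17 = 135.65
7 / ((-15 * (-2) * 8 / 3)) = 7 / 80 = 0.09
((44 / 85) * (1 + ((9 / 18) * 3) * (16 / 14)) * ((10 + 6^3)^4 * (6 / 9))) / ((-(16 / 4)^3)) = -68153796898 / 1785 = -38181398.82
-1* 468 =-468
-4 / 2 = -2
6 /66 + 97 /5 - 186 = -9158 /55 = -166.51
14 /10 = 7 /5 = 1.40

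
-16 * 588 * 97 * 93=-84869568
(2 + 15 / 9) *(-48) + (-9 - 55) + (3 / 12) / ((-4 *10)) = -38401 / 160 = -240.01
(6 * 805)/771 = 1610/257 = 6.26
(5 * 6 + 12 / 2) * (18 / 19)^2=32.31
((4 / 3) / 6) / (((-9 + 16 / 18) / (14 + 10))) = -0.66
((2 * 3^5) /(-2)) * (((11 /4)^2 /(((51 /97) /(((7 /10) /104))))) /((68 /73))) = -485806167 /19235840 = -25.26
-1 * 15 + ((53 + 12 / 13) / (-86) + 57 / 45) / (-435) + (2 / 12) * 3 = -52893751 / 3647475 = -14.50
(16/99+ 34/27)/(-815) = -422/242055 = -0.00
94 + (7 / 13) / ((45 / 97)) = 55669 / 585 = 95.16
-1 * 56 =-56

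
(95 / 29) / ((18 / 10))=475 / 261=1.82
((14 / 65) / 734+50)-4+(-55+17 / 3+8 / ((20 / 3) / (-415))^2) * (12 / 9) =8869957003 / 214695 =41314.22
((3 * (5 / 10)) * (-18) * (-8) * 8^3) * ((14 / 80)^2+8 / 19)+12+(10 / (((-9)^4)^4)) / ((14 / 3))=102614128267830232692347 / 2053764042644123775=49963.93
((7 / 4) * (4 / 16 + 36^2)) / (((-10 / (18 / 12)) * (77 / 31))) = -96441 / 704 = -136.99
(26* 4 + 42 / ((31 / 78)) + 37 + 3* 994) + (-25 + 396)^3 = 1583109230 / 31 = 51068039.68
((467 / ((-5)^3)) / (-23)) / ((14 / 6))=1401 / 20125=0.07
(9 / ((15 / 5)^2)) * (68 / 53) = 68 / 53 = 1.28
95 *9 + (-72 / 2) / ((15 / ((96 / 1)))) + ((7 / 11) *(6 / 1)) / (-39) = 446519 / 715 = 624.50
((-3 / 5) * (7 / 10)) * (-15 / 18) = 7 / 20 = 0.35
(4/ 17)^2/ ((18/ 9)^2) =4/ 289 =0.01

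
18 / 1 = 18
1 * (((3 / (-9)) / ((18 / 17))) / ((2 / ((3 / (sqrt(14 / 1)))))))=-17 * sqrt(14) / 504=-0.13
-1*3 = -3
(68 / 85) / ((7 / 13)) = 52 / 35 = 1.49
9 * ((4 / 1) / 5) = 36 / 5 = 7.20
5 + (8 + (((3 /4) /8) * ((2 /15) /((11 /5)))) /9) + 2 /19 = 394435 /30096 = 13.11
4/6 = 0.67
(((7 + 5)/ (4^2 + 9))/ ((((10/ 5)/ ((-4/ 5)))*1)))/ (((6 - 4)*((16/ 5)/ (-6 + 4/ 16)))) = 69/ 400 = 0.17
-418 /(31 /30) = -404.52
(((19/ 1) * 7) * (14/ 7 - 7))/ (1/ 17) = -11305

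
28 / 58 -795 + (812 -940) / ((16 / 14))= -26289 / 29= -906.52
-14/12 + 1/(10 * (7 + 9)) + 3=883/480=1.84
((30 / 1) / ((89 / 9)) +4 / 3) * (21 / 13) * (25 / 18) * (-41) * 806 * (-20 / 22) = 235770500 / 801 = 294345.19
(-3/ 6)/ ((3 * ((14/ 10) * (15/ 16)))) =-8/ 63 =-0.13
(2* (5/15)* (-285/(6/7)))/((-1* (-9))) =-665/27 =-24.63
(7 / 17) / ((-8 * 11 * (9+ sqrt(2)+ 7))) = -7 / 23749+ 7 * sqrt(2) / 379984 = -0.00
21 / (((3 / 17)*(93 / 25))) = 31.99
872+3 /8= 6979 /8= 872.38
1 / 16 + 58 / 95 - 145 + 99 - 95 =-213297 / 1520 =-140.33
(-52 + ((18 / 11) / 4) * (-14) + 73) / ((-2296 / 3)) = -9 / 451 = -0.02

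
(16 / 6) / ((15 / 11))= 88 / 45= 1.96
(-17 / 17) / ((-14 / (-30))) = -15 / 7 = -2.14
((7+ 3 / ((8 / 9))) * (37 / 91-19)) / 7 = -35109 / 1274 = -27.56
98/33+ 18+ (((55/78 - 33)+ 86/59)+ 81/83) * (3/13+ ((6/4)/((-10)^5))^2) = 30759606025320456121/2184845520000000000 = 14.08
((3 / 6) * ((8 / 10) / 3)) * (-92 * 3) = -184 / 5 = -36.80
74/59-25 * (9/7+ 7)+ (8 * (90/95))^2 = -22132584/149093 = -148.45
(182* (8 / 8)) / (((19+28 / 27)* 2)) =2457 / 541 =4.54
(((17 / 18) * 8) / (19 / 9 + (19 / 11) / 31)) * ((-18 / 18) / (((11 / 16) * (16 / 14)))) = -2108 / 475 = -4.44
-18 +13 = -5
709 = 709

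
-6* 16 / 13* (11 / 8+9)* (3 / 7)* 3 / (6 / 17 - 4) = 76194 / 2821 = 27.01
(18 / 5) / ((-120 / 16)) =-12 / 25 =-0.48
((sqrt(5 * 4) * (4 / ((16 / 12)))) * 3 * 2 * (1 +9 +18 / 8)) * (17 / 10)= 7497 * sqrt(5) / 10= 1676.38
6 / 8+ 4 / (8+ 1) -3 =-65 / 36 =-1.81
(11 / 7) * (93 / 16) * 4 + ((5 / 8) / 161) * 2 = 1681 / 46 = 36.54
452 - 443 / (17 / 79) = -27313 / 17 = -1606.65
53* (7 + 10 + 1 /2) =1855 /2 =927.50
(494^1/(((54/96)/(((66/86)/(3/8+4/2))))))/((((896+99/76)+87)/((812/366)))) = 1129576448/1765968849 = 0.64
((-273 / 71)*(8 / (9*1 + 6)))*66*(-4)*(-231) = -125060.15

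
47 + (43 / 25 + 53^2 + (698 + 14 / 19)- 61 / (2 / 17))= 2886059 / 950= 3037.96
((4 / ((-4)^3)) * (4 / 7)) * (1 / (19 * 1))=-1 / 532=-0.00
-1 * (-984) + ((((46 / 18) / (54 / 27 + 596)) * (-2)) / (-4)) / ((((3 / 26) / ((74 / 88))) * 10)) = 984.00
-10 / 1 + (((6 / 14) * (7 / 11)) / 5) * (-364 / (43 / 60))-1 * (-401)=171839 / 473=363.30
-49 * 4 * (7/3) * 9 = -4116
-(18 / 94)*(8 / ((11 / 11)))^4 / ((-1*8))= 4608 / 47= 98.04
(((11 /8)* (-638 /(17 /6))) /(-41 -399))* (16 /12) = 319 /340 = 0.94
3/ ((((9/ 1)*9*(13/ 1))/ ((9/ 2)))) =1/ 78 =0.01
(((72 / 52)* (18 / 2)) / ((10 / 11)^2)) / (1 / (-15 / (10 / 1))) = -29403 / 1300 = -22.62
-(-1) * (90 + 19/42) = 3799/42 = 90.45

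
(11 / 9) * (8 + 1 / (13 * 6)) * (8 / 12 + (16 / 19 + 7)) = 3334375 / 40014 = 83.33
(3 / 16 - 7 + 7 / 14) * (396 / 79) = -9999 / 316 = -31.64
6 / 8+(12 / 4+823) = 3307 / 4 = 826.75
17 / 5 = 3.40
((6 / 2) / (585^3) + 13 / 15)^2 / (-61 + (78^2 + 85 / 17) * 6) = 0.00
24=24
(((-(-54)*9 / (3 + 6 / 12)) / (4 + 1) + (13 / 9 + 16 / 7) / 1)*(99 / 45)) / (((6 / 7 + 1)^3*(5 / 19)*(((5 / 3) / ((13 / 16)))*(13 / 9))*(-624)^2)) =101621443 / 2851530240000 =0.00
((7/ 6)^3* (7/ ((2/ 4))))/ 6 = 2401/ 648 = 3.71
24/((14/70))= 120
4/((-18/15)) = -10/3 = -3.33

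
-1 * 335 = -335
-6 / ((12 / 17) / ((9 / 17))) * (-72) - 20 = 304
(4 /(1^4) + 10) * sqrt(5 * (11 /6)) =7 * sqrt(330) /3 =42.39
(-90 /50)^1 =-9 /5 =-1.80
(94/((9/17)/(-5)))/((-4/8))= 1775.56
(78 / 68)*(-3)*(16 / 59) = -936 / 1003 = -0.93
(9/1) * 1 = 9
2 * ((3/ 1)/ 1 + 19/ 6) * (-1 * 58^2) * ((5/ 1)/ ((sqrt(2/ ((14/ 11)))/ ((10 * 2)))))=-12446800 * sqrt(77)/ 33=-3309703.84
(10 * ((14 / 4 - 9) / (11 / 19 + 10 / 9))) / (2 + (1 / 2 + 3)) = -1710 / 289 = -5.92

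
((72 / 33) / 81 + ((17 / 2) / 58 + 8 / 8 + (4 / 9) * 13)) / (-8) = -239485 / 275616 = -0.87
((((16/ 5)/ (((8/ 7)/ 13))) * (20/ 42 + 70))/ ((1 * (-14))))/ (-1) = 3848/ 21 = 183.24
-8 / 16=-1 / 2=-0.50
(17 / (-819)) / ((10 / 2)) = -17 / 4095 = -0.00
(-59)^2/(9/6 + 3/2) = 3481/3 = 1160.33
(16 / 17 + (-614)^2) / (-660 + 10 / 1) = -246498 / 425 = -580.00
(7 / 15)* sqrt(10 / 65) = 7* sqrt(26) / 195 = 0.18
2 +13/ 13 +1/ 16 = 49/ 16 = 3.06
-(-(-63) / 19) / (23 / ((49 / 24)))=-1029 / 3496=-0.29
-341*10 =-3410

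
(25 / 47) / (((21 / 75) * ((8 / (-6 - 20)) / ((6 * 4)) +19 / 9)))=146250 / 161539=0.91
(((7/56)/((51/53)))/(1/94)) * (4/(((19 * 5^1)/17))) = 2491/285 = 8.74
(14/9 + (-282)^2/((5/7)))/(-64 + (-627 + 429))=-2505041/5895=-424.94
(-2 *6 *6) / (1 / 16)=-1152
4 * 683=2732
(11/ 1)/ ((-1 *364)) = -11/ 364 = -0.03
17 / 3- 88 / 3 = -71 / 3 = -23.67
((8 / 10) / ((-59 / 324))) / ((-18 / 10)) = 144 / 59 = 2.44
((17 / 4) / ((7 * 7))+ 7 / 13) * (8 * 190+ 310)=1457595 / 1274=1144.11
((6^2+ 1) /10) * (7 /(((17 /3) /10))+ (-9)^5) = -37134051 /170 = -218435.59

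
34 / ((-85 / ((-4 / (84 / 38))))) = 76 / 105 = 0.72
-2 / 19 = -0.11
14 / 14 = 1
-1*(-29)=29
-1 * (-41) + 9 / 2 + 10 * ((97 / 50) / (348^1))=79267 / 1740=45.56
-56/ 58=-28/ 29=-0.97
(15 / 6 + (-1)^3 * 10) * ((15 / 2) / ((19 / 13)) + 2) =-53.49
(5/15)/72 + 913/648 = 229/162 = 1.41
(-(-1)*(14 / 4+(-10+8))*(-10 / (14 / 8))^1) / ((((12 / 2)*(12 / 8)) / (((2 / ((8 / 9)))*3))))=-45 / 7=-6.43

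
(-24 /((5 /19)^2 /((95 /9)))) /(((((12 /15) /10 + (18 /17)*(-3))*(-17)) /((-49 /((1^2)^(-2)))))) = 480130 /141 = 3405.18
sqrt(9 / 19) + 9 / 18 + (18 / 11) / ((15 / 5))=3* sqrt(19) / 19 + 23 / 22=1.73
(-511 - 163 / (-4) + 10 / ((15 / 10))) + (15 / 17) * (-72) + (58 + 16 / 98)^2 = 1398808069 / 489804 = 2855.85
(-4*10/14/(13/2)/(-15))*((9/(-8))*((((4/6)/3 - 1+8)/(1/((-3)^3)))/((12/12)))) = 45/7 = 6.43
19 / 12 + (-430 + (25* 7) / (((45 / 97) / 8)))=93217 / 36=2589.36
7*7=49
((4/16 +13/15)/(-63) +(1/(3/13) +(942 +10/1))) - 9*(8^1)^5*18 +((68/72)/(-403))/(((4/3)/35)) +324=-16169144334347/3046680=-5307135.75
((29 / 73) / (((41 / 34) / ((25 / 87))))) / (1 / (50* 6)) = 85000 / 2993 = 28.40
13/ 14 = 0.93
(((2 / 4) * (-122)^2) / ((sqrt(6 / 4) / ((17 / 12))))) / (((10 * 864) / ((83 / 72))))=5250331 * sqrt(6) / 11197440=1.15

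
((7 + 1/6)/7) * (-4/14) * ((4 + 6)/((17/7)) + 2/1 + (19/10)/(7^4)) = -107386609/60000990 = -1.79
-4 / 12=-0.33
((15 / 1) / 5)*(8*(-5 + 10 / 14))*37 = -26640 / 7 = -3805.71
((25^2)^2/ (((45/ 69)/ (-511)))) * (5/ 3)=-4591015625/ 9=-510112847.22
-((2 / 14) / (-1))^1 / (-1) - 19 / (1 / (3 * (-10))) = 3989 / 7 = 569.86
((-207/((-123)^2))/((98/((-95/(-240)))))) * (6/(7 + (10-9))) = -437/10543232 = -0.00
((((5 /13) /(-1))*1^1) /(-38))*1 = 5 /494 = 0.01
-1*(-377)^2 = -142129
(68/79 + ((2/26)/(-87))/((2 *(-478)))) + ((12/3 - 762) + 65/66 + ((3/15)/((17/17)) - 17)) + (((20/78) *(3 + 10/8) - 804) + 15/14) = -1574.79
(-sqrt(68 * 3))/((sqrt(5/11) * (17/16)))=-32 * sqrt(2805)/85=-19.94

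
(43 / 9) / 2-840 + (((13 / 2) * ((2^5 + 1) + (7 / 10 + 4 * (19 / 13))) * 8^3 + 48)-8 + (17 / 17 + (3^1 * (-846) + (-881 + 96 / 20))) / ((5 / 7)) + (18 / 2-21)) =56709679 / 450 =126021.51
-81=-81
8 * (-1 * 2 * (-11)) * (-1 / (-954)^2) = -44 / 227529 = -0.00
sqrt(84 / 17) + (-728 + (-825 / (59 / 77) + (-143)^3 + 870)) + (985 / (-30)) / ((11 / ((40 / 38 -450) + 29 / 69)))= -2923800.69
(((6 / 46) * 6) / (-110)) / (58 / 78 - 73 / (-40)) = -2808 / 1013771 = -0.00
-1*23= -23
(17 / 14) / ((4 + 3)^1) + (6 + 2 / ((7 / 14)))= 997 / 98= 10.17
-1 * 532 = -532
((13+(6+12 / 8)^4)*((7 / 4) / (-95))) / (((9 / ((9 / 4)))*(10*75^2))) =-355831 / 1368000000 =-0.00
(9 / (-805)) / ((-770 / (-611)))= -5499 / 619850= -0.01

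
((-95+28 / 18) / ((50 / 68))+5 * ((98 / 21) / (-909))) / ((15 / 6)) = -17331464 / 340875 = -50.84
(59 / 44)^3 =205379 / 85184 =2.41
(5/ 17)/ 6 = 5/ 102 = 0.05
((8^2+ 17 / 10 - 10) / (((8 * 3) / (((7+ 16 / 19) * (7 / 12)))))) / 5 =580951 / 273600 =2.12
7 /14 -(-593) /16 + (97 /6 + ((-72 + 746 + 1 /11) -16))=375841 /528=711.82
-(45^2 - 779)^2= -1552516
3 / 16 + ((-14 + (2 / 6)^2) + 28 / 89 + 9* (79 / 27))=165923 / 12816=12.95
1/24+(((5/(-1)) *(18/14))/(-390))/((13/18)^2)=27043/369096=0.07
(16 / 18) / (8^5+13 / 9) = 0.00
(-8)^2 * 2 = 128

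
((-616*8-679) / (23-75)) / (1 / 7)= 39249 / 52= 754.79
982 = 982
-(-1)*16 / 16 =1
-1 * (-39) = 39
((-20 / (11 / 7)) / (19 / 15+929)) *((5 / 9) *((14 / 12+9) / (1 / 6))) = -106750 / 230241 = -0.46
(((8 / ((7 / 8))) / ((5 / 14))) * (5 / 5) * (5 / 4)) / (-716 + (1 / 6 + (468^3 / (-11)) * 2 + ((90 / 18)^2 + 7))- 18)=-2112 / 1230085105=-0.00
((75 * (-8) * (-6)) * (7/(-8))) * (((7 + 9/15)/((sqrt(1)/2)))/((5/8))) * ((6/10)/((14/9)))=-147744/5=-29548.80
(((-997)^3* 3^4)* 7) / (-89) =561912293691 / 89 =6313621277.43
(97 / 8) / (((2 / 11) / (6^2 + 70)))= 56551 / 8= 7068.88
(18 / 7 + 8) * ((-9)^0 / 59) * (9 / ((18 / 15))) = 555 / 413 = 1.34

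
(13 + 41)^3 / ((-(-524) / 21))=826686 / 131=6310.58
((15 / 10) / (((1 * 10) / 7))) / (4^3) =21 / 1280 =0.02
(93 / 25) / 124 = 3 / 100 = 0.03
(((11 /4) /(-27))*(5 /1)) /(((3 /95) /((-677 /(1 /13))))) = 45985225 /324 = 141929.71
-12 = -12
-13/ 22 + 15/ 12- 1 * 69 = -68.34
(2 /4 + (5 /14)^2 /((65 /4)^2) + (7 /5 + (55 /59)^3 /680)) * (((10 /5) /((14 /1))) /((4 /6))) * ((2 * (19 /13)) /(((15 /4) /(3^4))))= 3384718056780057 /131552509647650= 25.73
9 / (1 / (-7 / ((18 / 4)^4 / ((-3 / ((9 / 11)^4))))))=1639792 / 1594323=1.03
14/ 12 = 7/ 6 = 1.17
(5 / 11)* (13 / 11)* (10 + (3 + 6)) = 1235 / 121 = 10.21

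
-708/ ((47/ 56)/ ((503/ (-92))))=4985736/ 1081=4612.15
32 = 32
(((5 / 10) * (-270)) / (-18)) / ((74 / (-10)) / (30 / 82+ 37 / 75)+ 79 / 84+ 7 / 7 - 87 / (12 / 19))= -416115 / 8012839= -0.05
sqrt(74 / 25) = sqrt(74) / 5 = 1.72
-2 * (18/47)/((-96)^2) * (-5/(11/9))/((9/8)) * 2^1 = 5/8272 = 0.00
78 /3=26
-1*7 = -7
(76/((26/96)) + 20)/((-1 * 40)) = -977/130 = -7.52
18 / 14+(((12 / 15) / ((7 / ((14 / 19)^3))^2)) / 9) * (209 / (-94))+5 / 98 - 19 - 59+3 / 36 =-78605527218223 / 1026442079460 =-76.58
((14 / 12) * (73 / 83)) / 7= 73 / 498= 0.15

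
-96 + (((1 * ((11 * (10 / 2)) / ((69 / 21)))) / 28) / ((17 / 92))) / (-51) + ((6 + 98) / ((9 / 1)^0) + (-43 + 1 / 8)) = -242333 / 6936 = -34.94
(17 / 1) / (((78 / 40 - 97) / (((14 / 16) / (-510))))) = 0.00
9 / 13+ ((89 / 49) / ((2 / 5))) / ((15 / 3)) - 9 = -9427 / 1274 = -7.40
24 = 24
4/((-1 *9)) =-0.44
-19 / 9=-2.11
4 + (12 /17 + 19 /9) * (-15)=-38.25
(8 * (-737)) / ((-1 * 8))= 737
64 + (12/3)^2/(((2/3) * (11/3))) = 776/11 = 70.55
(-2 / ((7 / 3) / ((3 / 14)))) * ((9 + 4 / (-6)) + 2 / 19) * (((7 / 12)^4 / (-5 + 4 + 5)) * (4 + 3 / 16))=-0.19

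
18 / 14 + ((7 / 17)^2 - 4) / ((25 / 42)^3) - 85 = -101.88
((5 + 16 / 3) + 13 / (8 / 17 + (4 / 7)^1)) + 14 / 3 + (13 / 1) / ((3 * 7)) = 73159 / 2604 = 28.09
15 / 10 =3 / 2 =1.50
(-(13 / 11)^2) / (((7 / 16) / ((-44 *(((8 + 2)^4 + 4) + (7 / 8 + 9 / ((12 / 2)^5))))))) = 2921743994 / 2079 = 1405360.27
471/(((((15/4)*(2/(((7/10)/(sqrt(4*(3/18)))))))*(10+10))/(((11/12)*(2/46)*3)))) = 0.32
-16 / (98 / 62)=-496 / 49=-10.12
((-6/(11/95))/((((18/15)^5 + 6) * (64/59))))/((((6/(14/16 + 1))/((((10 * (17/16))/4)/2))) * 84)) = -7444140625/267714822144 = -0.03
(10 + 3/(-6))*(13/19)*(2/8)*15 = 195/8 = 24.38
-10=-10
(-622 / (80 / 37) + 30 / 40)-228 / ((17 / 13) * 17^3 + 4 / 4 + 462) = -51388457 / 179080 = -286.96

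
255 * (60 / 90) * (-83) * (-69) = 973590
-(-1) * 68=68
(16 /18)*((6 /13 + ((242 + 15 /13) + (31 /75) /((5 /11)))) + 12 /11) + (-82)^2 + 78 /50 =3351292499 /482625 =6943.89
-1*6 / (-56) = 3 / 28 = 0.11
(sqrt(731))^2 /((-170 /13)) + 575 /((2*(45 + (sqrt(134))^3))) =-672004768 /12020395 + 38525*sqrt(134) /2404079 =-55.72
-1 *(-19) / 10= 19 / 10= 1.90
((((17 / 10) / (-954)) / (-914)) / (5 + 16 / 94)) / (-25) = -799 / 52971327000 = -0.00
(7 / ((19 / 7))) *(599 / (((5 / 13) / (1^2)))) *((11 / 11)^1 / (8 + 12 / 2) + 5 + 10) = 11501399 / 190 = 60533.68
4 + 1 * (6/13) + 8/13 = 5.08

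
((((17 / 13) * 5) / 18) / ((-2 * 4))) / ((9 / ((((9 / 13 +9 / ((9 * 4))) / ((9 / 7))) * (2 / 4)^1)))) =-29155 / 15769728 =-0.00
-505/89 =-5.67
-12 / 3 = -4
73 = 73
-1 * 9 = -9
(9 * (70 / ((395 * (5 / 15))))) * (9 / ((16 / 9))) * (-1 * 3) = -45927 / 632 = -72.67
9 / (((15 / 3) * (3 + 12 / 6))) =9 / 25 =0.36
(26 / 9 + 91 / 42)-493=-8783 / 18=-487.94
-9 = -9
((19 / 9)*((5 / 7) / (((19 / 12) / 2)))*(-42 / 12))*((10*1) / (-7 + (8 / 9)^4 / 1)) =437400 / 41831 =10.46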